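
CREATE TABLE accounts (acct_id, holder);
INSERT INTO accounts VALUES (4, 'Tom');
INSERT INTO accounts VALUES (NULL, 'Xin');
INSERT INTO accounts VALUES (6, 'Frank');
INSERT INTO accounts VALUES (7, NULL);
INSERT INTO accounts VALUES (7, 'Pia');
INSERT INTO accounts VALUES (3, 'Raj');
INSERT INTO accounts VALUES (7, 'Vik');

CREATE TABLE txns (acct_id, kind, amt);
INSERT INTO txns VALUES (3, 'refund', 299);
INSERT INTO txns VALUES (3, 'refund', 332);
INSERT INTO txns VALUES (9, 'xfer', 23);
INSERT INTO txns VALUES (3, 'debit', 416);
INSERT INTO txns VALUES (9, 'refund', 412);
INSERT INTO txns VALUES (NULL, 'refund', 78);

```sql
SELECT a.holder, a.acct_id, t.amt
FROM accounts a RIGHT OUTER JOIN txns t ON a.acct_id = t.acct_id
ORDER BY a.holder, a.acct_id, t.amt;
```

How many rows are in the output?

6

RIGHT JOIN keeps every row from `txns`; unmatched rows get NULL for `accounts`'s columns.
Matching on a.acct_id = t.acct_id. A NULL in a compared column never satisfies the condition.
- a[0] acct_id=4 → no match.
- a[1] acct_id=NULL → no match.
- a[2] acct_id=6 → no match.
- a[3] acct_id=7 → no match.
- a[4] acct_id=7 → no match.
- a[5] acct_id=3 → 3 match(es) in t → 3 row(s).
- a[6] acct_id=7 → no match.
- plus 3 unmatched t row(s), each kept with NULL a columns.
Total: 3 matched + 3 padded = 6 rows.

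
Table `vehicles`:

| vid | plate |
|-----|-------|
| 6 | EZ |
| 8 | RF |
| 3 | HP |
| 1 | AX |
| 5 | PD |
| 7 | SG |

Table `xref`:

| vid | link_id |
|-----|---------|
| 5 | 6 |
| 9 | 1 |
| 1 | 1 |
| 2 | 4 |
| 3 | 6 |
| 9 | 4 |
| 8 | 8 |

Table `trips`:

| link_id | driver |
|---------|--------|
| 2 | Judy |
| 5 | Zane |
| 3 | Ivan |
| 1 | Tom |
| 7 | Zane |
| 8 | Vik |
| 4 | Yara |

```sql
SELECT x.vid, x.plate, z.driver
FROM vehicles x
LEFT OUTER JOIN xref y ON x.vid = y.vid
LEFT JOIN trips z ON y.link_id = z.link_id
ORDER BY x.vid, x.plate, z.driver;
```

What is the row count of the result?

6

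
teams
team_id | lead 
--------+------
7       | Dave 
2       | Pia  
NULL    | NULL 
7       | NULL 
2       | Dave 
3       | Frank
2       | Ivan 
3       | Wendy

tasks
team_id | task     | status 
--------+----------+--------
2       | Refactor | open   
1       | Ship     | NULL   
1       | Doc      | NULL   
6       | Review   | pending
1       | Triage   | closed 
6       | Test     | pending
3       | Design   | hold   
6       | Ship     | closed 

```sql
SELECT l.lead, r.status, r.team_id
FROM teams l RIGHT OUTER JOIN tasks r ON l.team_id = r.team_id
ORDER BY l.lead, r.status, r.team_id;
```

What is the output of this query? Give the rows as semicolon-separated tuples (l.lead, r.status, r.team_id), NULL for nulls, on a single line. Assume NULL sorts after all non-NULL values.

RIGHT JOIN keeps every row from `tasks`; unmatched rows get NULL for `teams`'s columns.
Matching on l.team_id = r.team_id. A NULL in a compared column never satisfies the condition.
- l (team_id=7) has no partner in r.
- l (team_id=2) pairs with 1 row(s) of r.
- l (team_id=NULL) has no partner in r.
- l (team_id=7) has no partner in r.
- l (team_id=2) pairs with 1 row(s) of r.
- l (team_id=3) pairs with 1 row(s) of r.
- l (team_id=2) pairs with 1 row(s) of r.
- l (team_id=3) pairs with 1 row(s) of r.
- plus 6 unmatched r row(s), each kept with NULL l columns.

(Dave, open, 2); (Frank, hold, 3); (Ivan, open, 2); (Pia, open, 2); (Wendy, hold, 3); (NULL, closed, 1); (NULL, closed, 6); (NULL, pending, 6); (NULL, pending, 6); (NULL, NULL, 1); (NULL, NULL, 1)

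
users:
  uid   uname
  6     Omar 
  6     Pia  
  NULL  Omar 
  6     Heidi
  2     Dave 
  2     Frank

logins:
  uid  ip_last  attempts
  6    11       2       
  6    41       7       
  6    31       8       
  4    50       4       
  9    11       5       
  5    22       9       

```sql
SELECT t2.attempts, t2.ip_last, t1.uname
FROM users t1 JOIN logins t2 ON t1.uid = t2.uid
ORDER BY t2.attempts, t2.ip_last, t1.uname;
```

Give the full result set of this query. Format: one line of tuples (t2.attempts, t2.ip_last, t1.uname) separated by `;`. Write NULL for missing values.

(2, 11, Heidi); (2, 11, Omar); (2, 11, Pia); (7, 41, Heidi); (7, 41, Omar); (7, 41, Pia); (8, 31, Heidi); (8, 31, Omar); (8, 31, Pia)

INNER JOIN keeps only pairs where the ON condition holds.
Matching on t1.uid = t2.uid. A NULL in a compared column never satisfies the condition.
Matched pairs: 9.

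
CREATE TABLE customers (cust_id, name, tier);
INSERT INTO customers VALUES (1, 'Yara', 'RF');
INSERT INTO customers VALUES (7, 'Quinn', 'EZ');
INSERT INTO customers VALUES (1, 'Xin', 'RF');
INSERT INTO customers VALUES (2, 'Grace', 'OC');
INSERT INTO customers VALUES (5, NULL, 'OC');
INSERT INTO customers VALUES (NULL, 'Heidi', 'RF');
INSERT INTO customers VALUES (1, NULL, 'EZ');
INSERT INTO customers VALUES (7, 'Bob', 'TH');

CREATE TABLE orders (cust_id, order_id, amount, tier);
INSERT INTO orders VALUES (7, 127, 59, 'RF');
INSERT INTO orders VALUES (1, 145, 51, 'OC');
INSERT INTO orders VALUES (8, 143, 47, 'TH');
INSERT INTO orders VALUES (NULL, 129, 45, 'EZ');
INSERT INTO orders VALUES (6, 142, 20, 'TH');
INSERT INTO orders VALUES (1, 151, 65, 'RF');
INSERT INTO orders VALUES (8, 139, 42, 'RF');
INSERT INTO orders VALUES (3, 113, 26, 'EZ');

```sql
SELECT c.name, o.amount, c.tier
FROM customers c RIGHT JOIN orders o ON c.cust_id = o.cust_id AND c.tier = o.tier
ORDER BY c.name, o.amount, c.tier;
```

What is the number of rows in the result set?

RIGHT JOIN keeps every row from `orders`; unmatched rows get NULL for `customers`'s columns.
Matching on c.cust_id = o.cust_id AND c.tier = o.tier. A NULL in a compared column never satisfies the condition.
- c[0] cust_id=1, tier=RF → 1 match(es) in o → 1 row(s).
- c[1] cust_id=7, tier=EZ → no match.
- c[2] cust_id=1, tier=RF → 1 match(es) in o → 1 row(s).
- c[3] cust_id=2, tier=OC → no match.
- c[4] cust_id=5, tier=OC → no match.
- c[5] cust_id=NULL, tier=RF → no match.
- c[6] cust_id=1, tier=EZ → no match.
- c[7] cust_id=7, tier=TH → no match.
- 7 o row(s) had no c match → kept, c columns NULL.
Total: 2 matched + 7 padded = 9 rows.

9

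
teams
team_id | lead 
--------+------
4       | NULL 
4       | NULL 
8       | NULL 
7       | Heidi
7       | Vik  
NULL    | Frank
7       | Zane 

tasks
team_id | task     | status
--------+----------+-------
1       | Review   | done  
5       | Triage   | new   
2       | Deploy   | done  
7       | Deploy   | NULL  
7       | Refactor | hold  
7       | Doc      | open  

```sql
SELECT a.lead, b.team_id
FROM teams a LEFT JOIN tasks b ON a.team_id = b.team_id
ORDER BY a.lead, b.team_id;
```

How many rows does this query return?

13

LEFT JOIN keeps every row from `teams`; unmatched rows get NULL for `tasks`'s columns.
Matching on a.team_id = b.team_id. A NULL in a compared column never satisfies the condition.
Matched pairs: 9; unmatched a rows kept: 4.
Total: 9 matched + 4 padded = 13 rows.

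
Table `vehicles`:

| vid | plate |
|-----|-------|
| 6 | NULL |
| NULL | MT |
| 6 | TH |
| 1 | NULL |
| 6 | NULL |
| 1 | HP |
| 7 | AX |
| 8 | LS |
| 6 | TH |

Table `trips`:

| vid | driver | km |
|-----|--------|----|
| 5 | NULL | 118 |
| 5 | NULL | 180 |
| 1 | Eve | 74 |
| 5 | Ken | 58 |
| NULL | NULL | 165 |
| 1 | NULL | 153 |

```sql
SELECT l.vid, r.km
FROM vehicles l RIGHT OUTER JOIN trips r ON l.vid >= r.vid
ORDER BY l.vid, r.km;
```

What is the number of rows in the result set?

RIGHT JOIN keeps every row from `trips`; unmatched rows get NULL for `vehicles`'s columns.
Matching on l.vid >= r.vid. A NULL in a compared column never satisfies the condition.
- l[0] vid=6 → 5 match(es) in r → 5 row(s).
- l[1] vid=NULL → no match.
- l[2] vid=6 → 5 match(es) in r → 5 row(s).
- l[3] vid=1 → 2 match(es) in r → 2 row(s).
- l[4] vid=6 → 5 match(es) in r → 5 row(s).
- l[5] vid=1 → 2 match(es) in r → 2 row(s).
- l[6] vid=7 → 5 match(es) in r → 5 row(s).
- l[7] vid=8 → 5 match(es) in r → 5 row(s).
- l[8] vid=6 → 5 match(es) in r → 5 row(s).
- 1 row(s) from r found no l partner → padded with NULL.
Total: 34 matched + 1 padded = 35 rows.

35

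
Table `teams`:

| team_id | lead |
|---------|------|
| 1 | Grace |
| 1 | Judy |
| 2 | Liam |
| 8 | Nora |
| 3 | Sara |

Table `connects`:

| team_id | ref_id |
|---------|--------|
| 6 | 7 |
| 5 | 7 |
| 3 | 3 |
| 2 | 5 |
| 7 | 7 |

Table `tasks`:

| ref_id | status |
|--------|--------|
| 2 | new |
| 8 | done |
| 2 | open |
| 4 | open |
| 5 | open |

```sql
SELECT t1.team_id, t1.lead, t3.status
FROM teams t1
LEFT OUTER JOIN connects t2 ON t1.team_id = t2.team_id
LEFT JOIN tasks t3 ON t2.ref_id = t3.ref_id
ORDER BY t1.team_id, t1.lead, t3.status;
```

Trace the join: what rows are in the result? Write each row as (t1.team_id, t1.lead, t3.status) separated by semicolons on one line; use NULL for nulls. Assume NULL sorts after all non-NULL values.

Step 1 — t1 LEFT JOIN t2 on team_id → 5 row(s).
Then LEFT JOIN `tasks t3` on ref_id: each of those 5 rows is kept; rows whose t2.ref_id has no match in t3 get NULL for t3's columns.

(1, Grace, NULL); (1, Judy, NULL); (2, Liam, open); (3, Sara, NULL); (8, Nora, NULL)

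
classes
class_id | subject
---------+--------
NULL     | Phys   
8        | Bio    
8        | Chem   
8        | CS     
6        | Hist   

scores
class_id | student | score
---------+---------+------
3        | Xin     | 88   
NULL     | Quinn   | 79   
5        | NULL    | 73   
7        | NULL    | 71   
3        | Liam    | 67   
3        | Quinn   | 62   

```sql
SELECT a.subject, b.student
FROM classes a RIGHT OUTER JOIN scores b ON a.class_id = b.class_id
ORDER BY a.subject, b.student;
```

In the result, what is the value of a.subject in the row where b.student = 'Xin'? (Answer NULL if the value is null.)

RIGHT JOIN keeps every row from `scores`; unmatched rows get NULL for `classes`'s columns.
Matching on a.class_id = b.class_id. A NULL in a compared column never satisfies the condition.
- a row (class_id=NULL): no match.
- a row (class_id=8): no match.
- a row (class_id=8): no match.
- a row (class_id=8): no match.
- a row (class_id=6): no match.
- 6 row(s) from b found no a partner → padded with NULL.

NULL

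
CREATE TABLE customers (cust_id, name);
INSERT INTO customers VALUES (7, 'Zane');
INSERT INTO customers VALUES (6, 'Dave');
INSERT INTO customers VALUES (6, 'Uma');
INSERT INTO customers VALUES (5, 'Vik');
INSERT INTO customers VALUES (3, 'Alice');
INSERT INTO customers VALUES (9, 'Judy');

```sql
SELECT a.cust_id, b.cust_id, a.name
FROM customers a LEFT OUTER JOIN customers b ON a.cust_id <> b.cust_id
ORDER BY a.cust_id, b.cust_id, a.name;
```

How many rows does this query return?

LEFT JOIN keeps every row from `customers a`; unmatched rows get NULL for `customers b`'s columns.
Matching on a.cust_id <> b.cust_id.
- cust_id=7: 5 matching b row(s), so 5 row(s) emitted.
- cust_id=6: 4 matching b row(s), so 4 row(s) emitted.
- cust_id=6: 4 matching b row(s), so 4 row(s) emitted.
- cust_id=5: 5 matching b row(s), so 5 row(s) emitted.
- cust_id=3: 5 matching b row(s), so 5 row(s) emitted.
- cust_id=9: 5 matching b row(s), so 5 row(s) emitted.
Total: 28 rows.

28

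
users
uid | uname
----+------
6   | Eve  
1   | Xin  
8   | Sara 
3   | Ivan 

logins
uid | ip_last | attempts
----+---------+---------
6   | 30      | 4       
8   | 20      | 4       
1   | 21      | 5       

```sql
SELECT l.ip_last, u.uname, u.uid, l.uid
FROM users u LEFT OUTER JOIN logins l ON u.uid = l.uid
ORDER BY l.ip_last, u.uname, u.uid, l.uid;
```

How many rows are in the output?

LEFT JOIN keeps every row from `users`; unmatched rows get NULL for `logins`'s columns.
Matching on u.uid = l.uid.
- uid=6: 1 matching l row(s), so 1 row(s) emitted.
- uid=1: 1 matching l row(s), so 1 row(s) emitted.
- uid=8: 1 matching l row(s), so 1 row(s) emitted.
- uid=3: no l row matches, row kept with l columns NULL.
Total: 3 matched + 1 padded = 4 rows.

4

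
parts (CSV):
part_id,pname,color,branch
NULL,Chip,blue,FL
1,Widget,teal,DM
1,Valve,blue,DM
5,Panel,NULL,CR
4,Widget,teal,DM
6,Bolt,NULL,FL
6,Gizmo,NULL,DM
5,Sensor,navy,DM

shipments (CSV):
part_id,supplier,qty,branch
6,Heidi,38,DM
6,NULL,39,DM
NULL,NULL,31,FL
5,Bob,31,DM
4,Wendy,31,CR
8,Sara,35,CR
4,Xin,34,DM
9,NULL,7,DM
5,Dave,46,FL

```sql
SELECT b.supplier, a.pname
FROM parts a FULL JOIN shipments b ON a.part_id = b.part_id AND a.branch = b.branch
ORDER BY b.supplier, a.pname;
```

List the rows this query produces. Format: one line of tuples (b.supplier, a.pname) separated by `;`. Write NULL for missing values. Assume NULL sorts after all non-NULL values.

(Bob, Sensor); (Dave, NULL); (Heidi, Gizmo); (Sara, NULL); (Wendy, NULL); (Xin, Widget); (NULL, Bolt); (NULL, Chip); (NULL, Gizmo); (NULL, Panel); (NULL, Valve); (NULL, Widget); (NULL, NULL); (NULL, NULL)

FULL OUTER JOIN keeps every row from both sides; unmatched rows get NULL for the other side's columns.
Matching on a.part_id = b.part_id AND a.branch = b.branch. A NULL in a compared column never satisfies the condition.
- a (part_id=NULL, branch=FL) has no partner → padded with NULL.
- a (part_id=1, branch=DM) has no partner → padded with NULL.
- a (part_id=1, branch=DM) has no partner → padded with NULL.
- a (part_id=5, branch=CR) has no partner → padded with NULL.
- a (part_id=4, branch=DM) pairs with 1 row(s) of b.
- a (part_id=6, branch=FL) has no partner → padded with NULL.
- a (part_id=6, branch=DM) pairs with 2 row(s) of b.
- a (part_id=5, branch=DM) pairs with 1 row(s) of b.
- plus 5 unmatched b row(s), each kept with NULL a columns.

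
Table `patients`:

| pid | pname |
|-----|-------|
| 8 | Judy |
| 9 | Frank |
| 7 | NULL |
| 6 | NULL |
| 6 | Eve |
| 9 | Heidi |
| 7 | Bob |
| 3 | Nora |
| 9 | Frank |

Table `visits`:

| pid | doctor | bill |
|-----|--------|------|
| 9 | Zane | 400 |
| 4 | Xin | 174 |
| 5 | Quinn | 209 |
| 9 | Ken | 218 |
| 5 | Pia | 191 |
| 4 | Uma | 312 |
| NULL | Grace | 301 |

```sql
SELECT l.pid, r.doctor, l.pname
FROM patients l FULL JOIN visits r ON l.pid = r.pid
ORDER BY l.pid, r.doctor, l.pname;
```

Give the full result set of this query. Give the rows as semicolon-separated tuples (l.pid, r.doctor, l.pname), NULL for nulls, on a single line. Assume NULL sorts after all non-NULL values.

FULL OUTER JOIN keeps every row from both sides; unmatched rows get NULL for the other side's columns.
Matching on l.pid = r.pid. A NULL in a compared column never satisfies the condition.
- l row (pid=8): no match → kept, r columns NULL.
- l row (pid=9): matches 2 r row(s) → 2 output row(s).
- l row (pid=7): no match → kept, r columns NULL.
- l row (pid=6): no match → kept, r columns NULL.
- l row (pid=6): no match → kept, r columns NULL.
- l row (pid=9): matches 2 r row(s) → 2 output row(s).
- l row (pid=7): no match → kept, r columns NULL.
- l row (pid=3): no match → kept, r columns NULL.
- l row (pid=9): matches 2 r row(s) → 2 output row(s).
- 5 r row(s) had no l match → kept, l columns NULL.

(3, NULL, Nora); (6, NULL, Eve); (6, NULL, NULL); (7, NULL, Bob); (7, NULL, NULL); (8, NULL, Judy); (9, Ken, Frank); (9, Ken, Frank); (9, Ken, Heidi); (9, Zane, Frank); (9, Zane, Frank); (9, Zane, Heidi); (NULL, Grace, NULL); (NULL, Pia, NULL); (NULL, Quinn, NULL); (NULL, Uma, NULL); (NULL, Xin, NULL)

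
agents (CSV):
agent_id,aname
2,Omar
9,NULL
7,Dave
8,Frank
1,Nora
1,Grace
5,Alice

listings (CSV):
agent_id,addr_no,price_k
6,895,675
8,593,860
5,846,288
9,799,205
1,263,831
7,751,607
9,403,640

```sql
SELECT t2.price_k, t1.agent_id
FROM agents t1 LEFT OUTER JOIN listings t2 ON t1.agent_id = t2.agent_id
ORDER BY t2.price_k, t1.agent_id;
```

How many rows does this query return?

LEFT JOIN keeps every row from `agents`; unmatched rows get NULL for `listings`'s columns.
Matching on t1.agent_id = t2.agent_id.
- t1 (agent_id=2) has no partner → padded with NULL.
- t1 (agent_id=9) pairs with 2 row(s) of t2.
- t1 (agent_id=7) pairs with 1 row(s) of t2.
- t1 (agent_id=8) pairs with 1 row(s) of t2.
- t1 (agent_id=1) pairs with 1 row(s) of t2.
- t1 (agent_id=1) pairs with 1 row(s) of t2.
- t1 (agent_id=5) pairs with 1 row(s) of t2.
Total: 7 matched + 1 padded = 8 rows.

8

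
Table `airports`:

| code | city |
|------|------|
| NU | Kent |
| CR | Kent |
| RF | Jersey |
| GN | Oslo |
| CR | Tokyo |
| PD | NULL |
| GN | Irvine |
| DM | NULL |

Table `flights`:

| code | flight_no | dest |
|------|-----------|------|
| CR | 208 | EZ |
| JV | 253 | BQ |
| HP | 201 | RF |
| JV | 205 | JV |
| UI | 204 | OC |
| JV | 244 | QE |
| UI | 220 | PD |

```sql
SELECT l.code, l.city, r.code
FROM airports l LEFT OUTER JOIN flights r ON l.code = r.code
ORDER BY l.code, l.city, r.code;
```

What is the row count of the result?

LEFT JOIN keeps every row from `airports`; unmatched rows get NULL for `flights`'s columns.
Matching on l.code = r.code.
Matched pairs: 2; unmatched l rows kept: 6.
Total: 2 matched + 6 padded = 8 rows.

8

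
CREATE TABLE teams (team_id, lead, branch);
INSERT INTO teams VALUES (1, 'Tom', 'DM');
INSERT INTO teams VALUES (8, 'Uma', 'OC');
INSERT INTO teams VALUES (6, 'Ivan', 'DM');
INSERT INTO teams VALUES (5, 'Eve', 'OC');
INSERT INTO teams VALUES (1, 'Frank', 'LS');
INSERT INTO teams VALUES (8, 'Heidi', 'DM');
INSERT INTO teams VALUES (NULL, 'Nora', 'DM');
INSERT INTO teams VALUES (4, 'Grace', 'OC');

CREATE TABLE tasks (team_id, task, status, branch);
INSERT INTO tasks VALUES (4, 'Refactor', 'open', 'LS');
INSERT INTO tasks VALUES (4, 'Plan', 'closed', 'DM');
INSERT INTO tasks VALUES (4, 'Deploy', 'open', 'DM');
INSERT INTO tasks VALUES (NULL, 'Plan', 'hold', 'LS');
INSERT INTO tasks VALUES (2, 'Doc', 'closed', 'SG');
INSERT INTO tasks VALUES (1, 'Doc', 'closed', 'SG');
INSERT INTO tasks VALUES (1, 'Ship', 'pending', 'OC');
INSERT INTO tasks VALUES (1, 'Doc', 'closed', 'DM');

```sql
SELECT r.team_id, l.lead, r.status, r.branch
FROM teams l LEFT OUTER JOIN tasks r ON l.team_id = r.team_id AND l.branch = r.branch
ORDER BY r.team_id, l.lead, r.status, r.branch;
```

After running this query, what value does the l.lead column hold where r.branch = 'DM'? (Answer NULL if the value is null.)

LEFT JOIN keeps every row from `teams`; unmatched rows get NULL for `tasks`'s columns.
Matching on l.team_id = r.team_id AND l.branch = r.branch. A NULL in a compared column never satisfies the condition.
Matched pairs: 1; unmatched l rows kept: 7.

Tom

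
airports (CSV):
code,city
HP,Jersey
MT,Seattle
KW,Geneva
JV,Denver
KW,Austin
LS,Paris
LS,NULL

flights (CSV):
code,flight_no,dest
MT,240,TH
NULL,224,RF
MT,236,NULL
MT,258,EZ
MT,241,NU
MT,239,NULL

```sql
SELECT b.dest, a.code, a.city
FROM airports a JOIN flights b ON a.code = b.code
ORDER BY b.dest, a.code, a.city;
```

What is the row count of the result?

INNER JOIN keeps only pairs where the ON condition holds.
Matching on a.code = b.code. A NULL in a compared column never satisfies the condition.
- code=HP: no matching b row, dropped.
- code=MT: 5 matching b row(s), so 5 row(s) emitted.
- code=KW: no matching b row, dropped.
- code=JV: no matching b row, dropped.
- code=KW: no matching b row, dropped.
- code=LS: no matching b row, dropped.
- code=LS: no matching b row, dropped.
Total: 5 rows.

5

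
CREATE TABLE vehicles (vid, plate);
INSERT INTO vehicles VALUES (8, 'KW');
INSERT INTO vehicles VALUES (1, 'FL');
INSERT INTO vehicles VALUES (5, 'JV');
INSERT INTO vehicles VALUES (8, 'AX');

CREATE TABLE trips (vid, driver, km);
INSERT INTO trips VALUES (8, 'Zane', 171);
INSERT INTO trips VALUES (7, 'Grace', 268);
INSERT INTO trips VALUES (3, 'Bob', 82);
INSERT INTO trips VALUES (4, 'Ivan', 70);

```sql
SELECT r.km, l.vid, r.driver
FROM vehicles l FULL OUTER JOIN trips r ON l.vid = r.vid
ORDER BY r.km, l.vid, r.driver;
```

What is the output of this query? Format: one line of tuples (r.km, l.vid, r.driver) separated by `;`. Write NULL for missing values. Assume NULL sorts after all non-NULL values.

(70, NULL, Ivan); (82, NULL, Bob); (171, 8, Zane); (171, 8, Zane); (268, NULL, Grace); (NULL, 1, NULL); (NULL, 5, NULL)

FULL OUTER JOIN keeps every row from both sides; unmatched rows get NULL for the other side's columns.
Matching on l.vid = r.vid.
- vid=8: 1 matching r row(s), so 1 row(s) emitted.
- vid=1: no r row matches, row kept with r columns NULL.
- vid=5: no r row matches, row kept with r columns NULL.
- vid=8: 1 matching r row(s), so 1 row(s) emitted.
- 3 row(s) from r found no l partner → padded with NULL.
After projecting and ordering:
r.km | l.vid | r.driver
70 | NULL | Ivan
82 | NULL | Bob
171 | 8 | Zane
171 | 8 | Zane
268 | NULL | Grace
NULL | 1 | NULL
NULL | 5 | NULL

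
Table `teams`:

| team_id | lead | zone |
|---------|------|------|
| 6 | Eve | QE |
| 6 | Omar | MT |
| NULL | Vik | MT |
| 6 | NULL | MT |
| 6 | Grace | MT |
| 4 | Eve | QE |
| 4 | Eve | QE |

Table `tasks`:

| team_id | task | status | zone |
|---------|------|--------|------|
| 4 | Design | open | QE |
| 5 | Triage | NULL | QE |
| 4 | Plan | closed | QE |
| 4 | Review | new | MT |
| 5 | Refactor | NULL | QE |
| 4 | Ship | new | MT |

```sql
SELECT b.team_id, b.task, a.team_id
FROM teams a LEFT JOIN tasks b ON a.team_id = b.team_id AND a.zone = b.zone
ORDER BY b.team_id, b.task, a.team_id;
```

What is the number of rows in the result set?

LEFT JOIN keeps every row from `teams`; unmatched rows get NULL for `tasks`'s columns.
Matching on a.team_id = b.team_id AND a.zone = b.zone. A NULL in a compared column never satisfies the condition.
- team_id=6, zone=QE: no b row matches, row kept with b columns NULL.
- team_id=6, zone=MT: no b row matches, row kept with b columns NULL.
- team_id=NULL, zone=MT: no b row matches, row kept with b columns NULL.
- team_id=6, zone=MT: no b row matches, row kept with b columns NULL.
- team_id=6, zone=MT: no b row matches, row kept with b columns NULL.
- team_id=4, zone=QE: 2 matching b row(s), so 2 row(s) emitted.
- team_id=4, zone=QE: 2 matching b row(s), so 2 row(s) emitted.
Total: 4 matched + 5 padded = 9 rows.

9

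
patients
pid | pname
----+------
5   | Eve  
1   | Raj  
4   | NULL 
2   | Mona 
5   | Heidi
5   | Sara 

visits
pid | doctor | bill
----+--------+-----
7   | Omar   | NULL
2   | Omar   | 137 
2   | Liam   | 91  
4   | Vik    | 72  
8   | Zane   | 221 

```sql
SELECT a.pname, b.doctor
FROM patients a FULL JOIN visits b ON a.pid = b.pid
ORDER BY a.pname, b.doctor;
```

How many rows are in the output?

9

FULL OUTER JOIN keeps every row from both sides; unmatched rows get NULL for the other side's columns.
Matching on a.pid = b.pid.
Matched pairs: 3; unmatched a rows kept: 4; unmatched b rows kept: 2.
Total: 3 matched + 6 padded = 9 rows.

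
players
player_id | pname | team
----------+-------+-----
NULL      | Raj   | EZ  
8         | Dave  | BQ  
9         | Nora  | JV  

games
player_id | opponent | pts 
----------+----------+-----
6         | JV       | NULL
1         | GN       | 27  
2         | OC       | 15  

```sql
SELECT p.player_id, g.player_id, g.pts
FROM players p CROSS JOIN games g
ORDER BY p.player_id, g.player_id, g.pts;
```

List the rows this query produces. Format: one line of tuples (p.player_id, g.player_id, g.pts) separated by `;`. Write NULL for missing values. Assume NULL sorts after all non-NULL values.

CROSS JOIN pairs every row of `players` with every row of `games`: 3 × 3 = 9 rows.
After projecting and ordering:
p.player_id | g.player_id | g.pts
8 | 1 | 27
8 | 2 | 15
8 | 6 | NULL
9 | 1 | 27
9 | 2 | 15
9 | 6 | NULL
NULL | 1 | 27
NULL | 2 | 15
NULL | 6 | NULL

(8, 1, 27); (8, 2, 15); (8, 6, NULL); (9, 1, 27); (9, 2, 15); (9, 6, NULL); (NULL, 1, 27); (NULL, 2, 15); (NULL, 6, NULL)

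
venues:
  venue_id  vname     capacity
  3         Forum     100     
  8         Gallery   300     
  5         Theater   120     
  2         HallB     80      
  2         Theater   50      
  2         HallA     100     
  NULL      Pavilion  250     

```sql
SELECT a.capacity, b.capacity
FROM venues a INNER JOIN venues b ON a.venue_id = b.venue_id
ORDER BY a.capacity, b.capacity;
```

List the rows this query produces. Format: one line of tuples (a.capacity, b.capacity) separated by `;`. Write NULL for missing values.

(50, 50); (50, 80); (50, 100); (80, 50); (80, 80); (80, 100); (100, 50); (100, 80); (100, 100); (100, 100); (120, 120); (300, 300)

INNER JOIN keeps only pairs where the ON condition holds.
Matching on a.venue_id = b.venue_id. A NULL in a compared column never satisfies the condition.
- a row (venue_id=3): matches 1 b row(s) → 1 output row(s).
- a row (venue_id=8): matches 1 b row(s) → 1 output row(s).
- a row (venue_id=5): matches 1 b row(s) → 1 output row(s).
- a row (venue_id=2): matches 3 b row(s) → 3 output row(s).
- a row (venue_id=2): matches 3 b row(s) → 3 output row(s).
- a row (venue_id=2): matches 3 b row(s) → 3 output row(s).
- a row (venue_id=NULL): no match → dropped.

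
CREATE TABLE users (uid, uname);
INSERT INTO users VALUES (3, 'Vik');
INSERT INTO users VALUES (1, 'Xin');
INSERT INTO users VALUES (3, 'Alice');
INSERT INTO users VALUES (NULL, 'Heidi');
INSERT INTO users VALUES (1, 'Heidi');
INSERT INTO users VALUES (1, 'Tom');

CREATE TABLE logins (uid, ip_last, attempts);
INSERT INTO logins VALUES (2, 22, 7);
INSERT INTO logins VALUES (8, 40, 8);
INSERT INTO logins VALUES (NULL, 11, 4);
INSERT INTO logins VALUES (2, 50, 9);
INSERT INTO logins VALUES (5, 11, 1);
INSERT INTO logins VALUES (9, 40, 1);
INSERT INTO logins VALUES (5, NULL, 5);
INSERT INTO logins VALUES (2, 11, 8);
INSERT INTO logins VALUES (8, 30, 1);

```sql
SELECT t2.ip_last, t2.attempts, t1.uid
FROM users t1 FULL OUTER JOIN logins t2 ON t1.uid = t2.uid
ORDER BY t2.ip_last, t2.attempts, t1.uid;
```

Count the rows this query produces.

15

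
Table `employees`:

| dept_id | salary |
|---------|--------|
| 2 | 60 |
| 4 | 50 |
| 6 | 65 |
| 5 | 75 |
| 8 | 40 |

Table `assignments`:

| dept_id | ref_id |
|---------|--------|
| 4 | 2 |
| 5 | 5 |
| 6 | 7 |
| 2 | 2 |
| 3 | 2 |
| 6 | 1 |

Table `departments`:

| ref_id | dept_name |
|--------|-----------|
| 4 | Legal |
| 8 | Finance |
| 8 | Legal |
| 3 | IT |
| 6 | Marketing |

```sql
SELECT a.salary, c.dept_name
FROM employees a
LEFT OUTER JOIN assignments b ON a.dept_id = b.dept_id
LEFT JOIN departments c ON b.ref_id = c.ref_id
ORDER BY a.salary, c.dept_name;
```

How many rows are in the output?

6

Joins associate left-to-right: employees LEFT JOIN assignments on dept_id gives 6 intermediate row(s).
Then LEFT JOIN `departments c` on ref_id: each of those 6 rows is kept; rows whose b.ref_id has no match in c get NULL for c's columns.
Result: 6 row(s).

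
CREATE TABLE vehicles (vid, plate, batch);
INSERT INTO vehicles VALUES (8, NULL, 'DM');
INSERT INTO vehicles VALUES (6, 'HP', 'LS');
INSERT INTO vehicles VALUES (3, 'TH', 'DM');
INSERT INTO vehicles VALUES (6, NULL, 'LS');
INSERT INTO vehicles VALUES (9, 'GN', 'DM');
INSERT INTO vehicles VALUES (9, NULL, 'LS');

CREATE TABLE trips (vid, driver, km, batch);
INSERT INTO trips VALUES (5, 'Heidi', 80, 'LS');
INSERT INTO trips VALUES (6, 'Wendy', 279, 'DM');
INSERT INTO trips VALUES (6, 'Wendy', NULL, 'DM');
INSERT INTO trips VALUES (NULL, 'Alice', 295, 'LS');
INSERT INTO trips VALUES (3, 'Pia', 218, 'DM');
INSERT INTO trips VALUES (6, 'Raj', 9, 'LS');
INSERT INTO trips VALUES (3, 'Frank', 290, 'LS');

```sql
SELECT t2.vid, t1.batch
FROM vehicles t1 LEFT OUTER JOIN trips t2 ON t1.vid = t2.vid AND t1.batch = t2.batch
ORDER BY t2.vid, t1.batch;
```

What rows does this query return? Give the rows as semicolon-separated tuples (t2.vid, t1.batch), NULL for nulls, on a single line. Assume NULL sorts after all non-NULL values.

LEFT JOIN keeps every row from `vehicles`; unmatched rows get NULL for `trips`'s columns.
Matching on t1.vid = t2.vid AND t1.batch = t2.batch. A NULL in a compared column never satisfies the condition.
Matched pairs: 3; unmatched t1 rows kept: 3.

(3, DM); (6, LS); (6, LS); (NULL, DM); (NULL, DM); (NULL, LS)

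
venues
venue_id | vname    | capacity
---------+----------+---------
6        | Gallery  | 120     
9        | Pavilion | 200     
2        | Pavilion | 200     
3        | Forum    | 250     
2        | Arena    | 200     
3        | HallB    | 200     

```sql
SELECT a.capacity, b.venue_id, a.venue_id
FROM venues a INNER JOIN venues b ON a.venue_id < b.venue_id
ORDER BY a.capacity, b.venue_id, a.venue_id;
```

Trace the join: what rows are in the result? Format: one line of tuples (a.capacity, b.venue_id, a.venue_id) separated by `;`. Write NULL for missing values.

INNER JOIN keeps only pairs where the ON condition holds.
Matching on a.venue_id < b.venue_id.
- a (venue_id=6) pairs with 1 row(s) of b.
- a (venue_id=9) has no partner → excluded.
- a (venue_id=2) pairs with 4 row(s) of b.
- a (venue_id=3) pairs with 2 row(s) of b.
- a (venue_id=2) pairs with 4 row(s) of b.
- a (venue_id=3) pairs with 2 row(s) of b.

(120, 9, 6); (200, 3, 2); (200, 3, 2); (200, 3, 2); (200, 3, 2); (200, 6, 2); (200, 6, 2); (200, 6, 3); (200, 9, 2); (200, 9, 2); (200, 9, 3); (250, 6, 3); (250, 9, 3)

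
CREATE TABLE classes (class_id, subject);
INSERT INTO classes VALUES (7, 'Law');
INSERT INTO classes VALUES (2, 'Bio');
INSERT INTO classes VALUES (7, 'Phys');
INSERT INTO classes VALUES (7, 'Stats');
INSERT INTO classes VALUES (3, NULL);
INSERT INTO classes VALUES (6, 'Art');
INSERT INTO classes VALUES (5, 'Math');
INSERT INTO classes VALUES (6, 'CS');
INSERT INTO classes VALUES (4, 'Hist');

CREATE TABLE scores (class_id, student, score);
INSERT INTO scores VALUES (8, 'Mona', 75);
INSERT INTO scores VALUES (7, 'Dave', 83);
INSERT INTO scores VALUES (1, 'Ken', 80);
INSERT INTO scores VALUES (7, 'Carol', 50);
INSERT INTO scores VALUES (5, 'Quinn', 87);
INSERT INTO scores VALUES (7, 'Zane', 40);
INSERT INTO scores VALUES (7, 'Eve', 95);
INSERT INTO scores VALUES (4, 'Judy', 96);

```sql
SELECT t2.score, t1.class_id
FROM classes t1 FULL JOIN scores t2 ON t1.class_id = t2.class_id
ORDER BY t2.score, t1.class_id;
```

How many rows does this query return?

20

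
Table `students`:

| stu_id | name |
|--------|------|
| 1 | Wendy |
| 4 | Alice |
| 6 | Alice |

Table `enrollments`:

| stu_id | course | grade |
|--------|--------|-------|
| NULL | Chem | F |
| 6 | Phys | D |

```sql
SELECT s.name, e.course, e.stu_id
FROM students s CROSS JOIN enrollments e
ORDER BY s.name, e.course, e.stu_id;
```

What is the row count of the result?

6

CROSS JOIN pairs every row of `students` with every row of `enrollments`: 3 × 2 = 6 rows.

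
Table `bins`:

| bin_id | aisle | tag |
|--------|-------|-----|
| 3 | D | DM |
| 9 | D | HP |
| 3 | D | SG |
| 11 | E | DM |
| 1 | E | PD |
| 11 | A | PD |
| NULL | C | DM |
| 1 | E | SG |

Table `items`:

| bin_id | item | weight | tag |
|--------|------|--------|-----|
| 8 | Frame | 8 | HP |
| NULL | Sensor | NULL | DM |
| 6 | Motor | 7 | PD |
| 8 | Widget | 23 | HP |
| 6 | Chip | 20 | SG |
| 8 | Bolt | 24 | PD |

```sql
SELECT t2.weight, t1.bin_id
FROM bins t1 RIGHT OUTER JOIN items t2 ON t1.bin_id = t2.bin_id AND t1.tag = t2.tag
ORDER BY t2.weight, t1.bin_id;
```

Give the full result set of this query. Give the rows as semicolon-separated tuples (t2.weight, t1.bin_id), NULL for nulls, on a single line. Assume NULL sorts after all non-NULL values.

(7, NULL); (8, NULL); (20, NULL); (23, NULL); (24, NULL); (NULL, NULL)

RIGHT JOIN keeps every row from `items`; unmatched rows get NULL for `bins`'s columns.
Matching on t1.bin_id = t2.bin_id AND t1.tag = t2.tag. A NULL in a compared column never satisfies the condition.
- t1 row (bin_id=3, tag=DM): no match.
- t1 row (bin_id=9, tag=HP): no match.
- t1 row (bin_id=3, tag=SG): no match.
- t1 row (bin_id=11, tag=DM): no match.
- t1 row (bin_id=1, tag=PD): no match.
- t1 row (bin_id=11, tag=PD): no match.
- t1 row (bin_id=NULL, tag=DM): no match.
- t1 row (bin_id=1, tag=SG): no match.
- plus 6 unmatched t2 row(s), each kept with NULL t1 columns.
After projecting and ordering:
t2.weight | t1.bin_id
7 | NULL
8 | NULL
20 | NULL
23 | NULL
24 | NULL
NULL | NULL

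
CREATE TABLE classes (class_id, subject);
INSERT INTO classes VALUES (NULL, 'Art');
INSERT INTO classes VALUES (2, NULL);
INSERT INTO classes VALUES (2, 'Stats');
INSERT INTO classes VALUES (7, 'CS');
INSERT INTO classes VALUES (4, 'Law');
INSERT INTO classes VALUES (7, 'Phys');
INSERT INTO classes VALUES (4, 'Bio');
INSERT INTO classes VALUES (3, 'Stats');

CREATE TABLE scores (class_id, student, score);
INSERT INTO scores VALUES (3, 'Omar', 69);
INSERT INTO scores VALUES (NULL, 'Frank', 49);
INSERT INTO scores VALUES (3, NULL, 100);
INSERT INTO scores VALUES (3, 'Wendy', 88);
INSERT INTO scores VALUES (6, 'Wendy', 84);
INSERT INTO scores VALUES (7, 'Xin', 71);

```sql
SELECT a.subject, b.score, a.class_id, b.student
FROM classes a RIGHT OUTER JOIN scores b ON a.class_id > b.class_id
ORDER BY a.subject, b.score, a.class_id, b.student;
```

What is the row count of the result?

RIGHT JOIN keeps every row from `scores`; unmatched rows get NULL for `classes`'s columns.
Matching on a.class_id > b.class_id. A NULL in a compared column never satisfies the condition.
- a[0] class_id=NULL → no match.
- a[1] class_id=2 → no match.
- a[2] class_id=2 → no match.
- a[3] class_id=7 → 4 match(es) in b → 4 row(s).
- a[4] class_id=4 → 3 match(es) in b → 3 row(s).
- a[5] class_id=7 → 4 match(es) in b → 4 row(s).
- a[6] class_id=4 → 3 match(es) in b → 3 row(s).
- a[7] class_id=3 → no match.
- 2 row(s) from b found no a partner → padded with NULL.
Total: 14 matched + 2 padded = 16 rows.

16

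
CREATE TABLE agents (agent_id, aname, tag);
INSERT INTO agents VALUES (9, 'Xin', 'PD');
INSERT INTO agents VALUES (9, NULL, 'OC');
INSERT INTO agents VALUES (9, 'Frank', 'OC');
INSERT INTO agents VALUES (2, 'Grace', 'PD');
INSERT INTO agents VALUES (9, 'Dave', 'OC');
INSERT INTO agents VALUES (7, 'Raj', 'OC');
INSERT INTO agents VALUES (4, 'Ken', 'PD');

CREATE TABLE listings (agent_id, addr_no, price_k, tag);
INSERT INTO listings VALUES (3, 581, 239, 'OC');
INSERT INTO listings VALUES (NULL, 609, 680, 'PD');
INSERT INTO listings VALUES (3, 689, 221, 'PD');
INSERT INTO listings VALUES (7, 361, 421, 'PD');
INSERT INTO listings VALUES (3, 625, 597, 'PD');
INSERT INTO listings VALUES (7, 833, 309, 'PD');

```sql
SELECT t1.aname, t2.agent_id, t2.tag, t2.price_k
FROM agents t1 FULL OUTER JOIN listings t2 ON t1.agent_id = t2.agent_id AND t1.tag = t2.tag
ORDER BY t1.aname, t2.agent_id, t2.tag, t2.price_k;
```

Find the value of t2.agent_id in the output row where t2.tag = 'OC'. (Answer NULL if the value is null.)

3

FULL OUTER JOIN keeps every row from both sides; unmatched rows get NULL for the other side's columns.
Matching on t1.agent_id = t2.agent_id AND t1.tag = t2.tag. A NULL in a compared column never satisfies the condition.
Matched pairs: 0; unmatched t1 rows kept: 7; unmatched t2 rows kept: 6.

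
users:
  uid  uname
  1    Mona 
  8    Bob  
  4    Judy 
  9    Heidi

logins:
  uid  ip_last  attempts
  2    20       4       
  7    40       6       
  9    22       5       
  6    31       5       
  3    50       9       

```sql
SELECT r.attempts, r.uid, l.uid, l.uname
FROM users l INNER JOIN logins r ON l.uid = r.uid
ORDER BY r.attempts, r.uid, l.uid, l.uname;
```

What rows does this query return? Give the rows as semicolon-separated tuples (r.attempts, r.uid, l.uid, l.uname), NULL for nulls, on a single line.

INNER JOIN keeps only pairs where the ON condition holds.
Matching on l.uid = r.uid.
Matched pairs: 1.

(5, 9, 9, Heidi)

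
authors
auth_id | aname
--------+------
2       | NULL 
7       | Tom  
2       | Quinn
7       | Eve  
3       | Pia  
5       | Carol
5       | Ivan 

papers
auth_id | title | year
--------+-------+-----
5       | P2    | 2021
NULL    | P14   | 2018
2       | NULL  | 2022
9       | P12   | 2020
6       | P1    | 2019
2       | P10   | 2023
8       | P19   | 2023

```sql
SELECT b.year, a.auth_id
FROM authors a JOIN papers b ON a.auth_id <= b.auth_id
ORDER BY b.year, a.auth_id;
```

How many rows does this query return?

INNER JOIN keeps only pairs where the ON condition holds.
Matching on a.auth_id <= b.auth_id. A NULL in a compared column never satisfies the condition.
- auth_id=2: 6 matching b row(s), so 6 row(s) emitted.
- auth_id=7: 2 matching b row(s), so 2 row(s) emitted.
- auth_id=2: 6 matching b row(s), so 6 row(s) emitted.
- auth_id=7: 2 matching b row(s), so 2 row(s) emitted.
- auth_id=3: 4 matching b row(s), so 4 row(s) emitted.
- auth_id=5: 4 matching b row(s), so 4 row(s) emitted.
- auth_id=5: 4 matching b row(s), so 4 row(s) emitted.
Total: 28 rows.

28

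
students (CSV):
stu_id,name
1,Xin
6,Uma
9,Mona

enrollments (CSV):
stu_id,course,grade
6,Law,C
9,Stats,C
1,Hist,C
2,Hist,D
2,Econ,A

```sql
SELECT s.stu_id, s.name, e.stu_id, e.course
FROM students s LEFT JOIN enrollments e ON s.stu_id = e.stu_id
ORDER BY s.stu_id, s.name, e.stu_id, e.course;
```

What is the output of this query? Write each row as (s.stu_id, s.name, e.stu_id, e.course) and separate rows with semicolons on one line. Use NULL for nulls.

(1, Xin, 1, Hist); (6, Uma, 6, Law); (9, Mona, 9, Stats)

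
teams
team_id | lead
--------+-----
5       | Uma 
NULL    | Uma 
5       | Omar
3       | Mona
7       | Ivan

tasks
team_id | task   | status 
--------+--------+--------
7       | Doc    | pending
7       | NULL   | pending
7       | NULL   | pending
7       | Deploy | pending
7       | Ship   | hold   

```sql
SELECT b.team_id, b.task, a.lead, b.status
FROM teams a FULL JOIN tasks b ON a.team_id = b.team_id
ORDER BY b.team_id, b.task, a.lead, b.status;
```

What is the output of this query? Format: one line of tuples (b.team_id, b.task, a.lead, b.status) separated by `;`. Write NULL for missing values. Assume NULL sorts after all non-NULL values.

(7, Deploy, Ivan, pending); (7, Doc, Ivan, pending); (7, Ship, Ivan, hold); (7, NULL, Ivan, pending); (7, NULL, Ivan, pending); (NULL, NULL, Mona, NULL); (NULL, NULL, Omar, NULL); (NULL, NULL, Uma, NULL); (NULL, NULL, Uma, NULL)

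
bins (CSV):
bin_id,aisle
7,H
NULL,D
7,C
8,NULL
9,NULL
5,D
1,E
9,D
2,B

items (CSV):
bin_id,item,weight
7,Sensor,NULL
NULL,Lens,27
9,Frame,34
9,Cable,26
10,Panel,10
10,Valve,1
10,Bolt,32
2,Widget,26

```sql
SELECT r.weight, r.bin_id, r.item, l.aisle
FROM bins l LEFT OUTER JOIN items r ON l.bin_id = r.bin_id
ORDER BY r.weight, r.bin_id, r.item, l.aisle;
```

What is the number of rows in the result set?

LEFT JOIN keeps every row from `bins`; unmatched rows get NULL for `items`'s columns.
Matching on l.bin_id = r.bin_id. A NULL in a compared column never satisfies the condition.
- bin_id=7: 1 matching r row(s), so 1 row(s) emitted.
- bin_id=NULL: no r row matches, row kept with r columns NULL.
- bin_id=7: 1 matching r row(s), so 1 row(s) emitted.
- bin_id=8: no r row matches, row kept with r columns NULL.
- bin_id=9: 2 matching r row(s), so 2 row(s) emitted.
- bin_id=5: no r row matches, row kept with r columns NULL.
- bin_id=1: no r row matches, row kept with r columns NULL.
- bin_id=9: 2 matching r row(s), so 2 row(s) emitted.
- bin_id=2: 1 matching r row(s), so 1 row(s) emitted.
Total: 7 matched + 4 padded = 11 rows.

11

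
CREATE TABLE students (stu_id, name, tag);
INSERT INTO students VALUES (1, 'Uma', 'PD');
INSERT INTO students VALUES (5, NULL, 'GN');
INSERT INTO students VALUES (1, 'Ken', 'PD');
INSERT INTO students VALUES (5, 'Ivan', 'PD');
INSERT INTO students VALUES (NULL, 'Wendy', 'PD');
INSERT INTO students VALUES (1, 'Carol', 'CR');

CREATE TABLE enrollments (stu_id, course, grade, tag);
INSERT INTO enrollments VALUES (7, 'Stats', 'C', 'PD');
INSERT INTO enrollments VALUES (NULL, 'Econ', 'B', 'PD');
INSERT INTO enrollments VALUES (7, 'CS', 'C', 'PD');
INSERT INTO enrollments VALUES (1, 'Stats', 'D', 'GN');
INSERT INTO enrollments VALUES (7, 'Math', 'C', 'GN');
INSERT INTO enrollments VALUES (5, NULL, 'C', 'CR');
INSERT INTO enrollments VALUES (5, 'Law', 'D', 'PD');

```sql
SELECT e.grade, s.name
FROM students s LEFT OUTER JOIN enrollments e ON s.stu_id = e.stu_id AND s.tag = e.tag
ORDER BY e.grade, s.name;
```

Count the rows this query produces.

LEFT JOIN keeps every row from `students`; unmatched rows get NULL for `enrollments`'s columns.
Matching on s.stu_id = e.stu_id AND s.tag = e.tag. A NULL in a compared column never satisfies the condition.
Matched pairs: 1; unmatched s rows kept: 5.
Total: 1 matched + 5 padded = 6 rows.

6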